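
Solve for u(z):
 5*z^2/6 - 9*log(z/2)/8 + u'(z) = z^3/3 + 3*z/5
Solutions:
 u(z) = C1 + z^4/12 - 5*z^3/18 + 3*z^2/10 + 9*z*log(z)/8 - 9*z/8 - 9*z*log(2)/8


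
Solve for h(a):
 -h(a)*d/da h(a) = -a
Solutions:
 h(a) = -sqrt(C1 + a^2)
 h(a) = sqrt(C1 + a^2)


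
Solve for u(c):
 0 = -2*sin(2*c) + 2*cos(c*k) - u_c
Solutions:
 u(c) = C1 + cos(2*c) + 2*sin(c*k)/k


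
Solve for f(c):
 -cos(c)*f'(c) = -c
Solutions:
 f(c) = C1 + Integral(c/cos(c), c)


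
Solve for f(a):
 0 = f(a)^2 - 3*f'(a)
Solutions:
 f(a) = -3/(C1 + a)


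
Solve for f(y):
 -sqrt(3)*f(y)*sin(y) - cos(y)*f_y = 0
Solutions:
 f(y) = C1*cos(y)^(sqrt(3))


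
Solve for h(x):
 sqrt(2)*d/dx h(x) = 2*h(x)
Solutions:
 h(x) = C1*exp(sqrt(2)*x)


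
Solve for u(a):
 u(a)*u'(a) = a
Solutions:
 u(a) = -sqrt(C1 + a^2)
 u(a) = sqrt(C1 + a^2)


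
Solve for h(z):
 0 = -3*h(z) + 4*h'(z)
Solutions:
 h(z) = C1*exp(3*z/4)


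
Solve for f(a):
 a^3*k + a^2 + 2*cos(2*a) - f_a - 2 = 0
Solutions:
 f(a) = C1 + a^4*k/4 + a^3/3 - 2*a + 2*sin(a)*cos(a)


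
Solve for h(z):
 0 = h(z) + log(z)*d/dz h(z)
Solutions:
 h(z) = C1*exp(-li(z))


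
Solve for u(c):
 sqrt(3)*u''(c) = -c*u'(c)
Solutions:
 u(c) = C1 + C2*erf(sqrt(2)*3^(3/4)*c/6)


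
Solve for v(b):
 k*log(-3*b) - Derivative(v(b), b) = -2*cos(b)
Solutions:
 v(b) = C1 + b*k*(log(-b) - 1) + b*k*log(3) + 2*sin(b)


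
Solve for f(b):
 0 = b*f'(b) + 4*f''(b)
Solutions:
 f(b) = C1 + C2*erf(sqrt(2)*b/4)


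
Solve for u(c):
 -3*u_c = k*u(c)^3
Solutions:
 u(c) = -sqrt(6)*sqrt(-1/(C1 - c*k))/2
 u(c) = sqrt(6)*sqrt(-1/(C1 - c*k))/2


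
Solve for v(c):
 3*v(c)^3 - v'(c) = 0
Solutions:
 v(c) = -sqrt(2)*sqrt(-1/(C1 + 3*c))/2
 v(c) = sqrt(2)*sqrt(-1/(C1 + 3*c))/2


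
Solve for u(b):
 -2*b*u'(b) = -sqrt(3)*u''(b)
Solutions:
 u(b) = C1 + C2*erfi(3^(3/4)*b/3)


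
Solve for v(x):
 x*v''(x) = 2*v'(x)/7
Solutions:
 v(x) = C1 + C2*x^(9/7)


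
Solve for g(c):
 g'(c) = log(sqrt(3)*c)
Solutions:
 g(c) = C1 + c*log(c) - c + c*log(3)/2


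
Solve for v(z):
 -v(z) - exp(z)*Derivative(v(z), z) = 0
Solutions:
 v(z) = C1*exp(exp(-z))


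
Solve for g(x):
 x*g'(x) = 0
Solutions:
 g(x) = C1


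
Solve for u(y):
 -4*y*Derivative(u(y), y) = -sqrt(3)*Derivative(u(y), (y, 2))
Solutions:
 u(y) = C1 + C2*erfi(sqrt(2)*3^(3/4)*y/3)


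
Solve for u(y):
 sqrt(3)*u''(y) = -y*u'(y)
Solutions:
 u(y) = C1 + C2*erf(sqrt(2)*3^(3/4)*y/6)


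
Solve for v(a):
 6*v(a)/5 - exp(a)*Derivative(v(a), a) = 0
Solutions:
 v(a) = C1*exp(-6*exp(-a)/5)


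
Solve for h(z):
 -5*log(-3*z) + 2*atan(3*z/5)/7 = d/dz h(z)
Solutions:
 h(z) = C1 - 5*z*log(-z) + 2*z*atan(3*z/5)/7 - 5*z*log(3) + 5*z - 5*log(9*z^2 + 25)/21


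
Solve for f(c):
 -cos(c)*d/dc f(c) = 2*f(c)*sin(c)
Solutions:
 f(c) = C1*cos(c)^2


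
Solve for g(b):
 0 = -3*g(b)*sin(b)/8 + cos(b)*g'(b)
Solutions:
 g(b) = C1/cos(b)^(3/8)


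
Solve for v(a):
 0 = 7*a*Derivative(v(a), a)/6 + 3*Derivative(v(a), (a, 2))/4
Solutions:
 v(a) = C1 + C2*erf(sqrt(7)*a/3)


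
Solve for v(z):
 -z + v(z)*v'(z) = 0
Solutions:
 v(z) = -sqrt(C1 + z^2)
 v(z) = sqrt(C1 + z^2)


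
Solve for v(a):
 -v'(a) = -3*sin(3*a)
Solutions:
 v(a) = C1 - cos(3*a)


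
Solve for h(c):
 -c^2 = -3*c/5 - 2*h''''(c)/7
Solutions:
 h(c) = C1 + C2*c + C3*c^2 + C4*c^3 + 7*c^6/720 - 7*c^5/400


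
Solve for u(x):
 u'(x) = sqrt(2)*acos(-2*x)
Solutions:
 u(x) = C1 + sqrt(2)*(x*acos(-2*x) + sqrt(1 - 4*x^2)/2)


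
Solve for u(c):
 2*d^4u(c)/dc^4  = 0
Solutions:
 u(c) = C1 + C2*c + C3*c^2 + C4*c^3


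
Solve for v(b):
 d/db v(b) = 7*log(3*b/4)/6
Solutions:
 v(b) = C1 + 7*b*log(b)/6 - 7*b*log(2)/3 - 7*b/6 + 7*b*log(3)/6


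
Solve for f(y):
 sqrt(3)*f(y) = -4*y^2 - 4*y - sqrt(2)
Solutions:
 f(y) = -4*sqrt(3)*y^2/3 - 4*sqrt(3)*y/3 - sqrt(6)/3


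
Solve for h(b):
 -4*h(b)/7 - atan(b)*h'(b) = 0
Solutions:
 h(b) = C1*exp(-4*Integral(1/atan(b), b)/7)


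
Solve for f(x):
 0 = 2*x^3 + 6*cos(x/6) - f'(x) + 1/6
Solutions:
 f(x) = C1 + x^4/2 + x/6 + 36*sin(x/6)


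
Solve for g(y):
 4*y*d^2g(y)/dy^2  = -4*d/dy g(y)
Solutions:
 g(y) = C1 + C2*log(y)


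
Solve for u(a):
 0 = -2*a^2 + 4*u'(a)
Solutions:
 u(a) = C1 + a^3/6


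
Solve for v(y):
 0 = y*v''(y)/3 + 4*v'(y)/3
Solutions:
 v(y) = C1 + C2/y^3


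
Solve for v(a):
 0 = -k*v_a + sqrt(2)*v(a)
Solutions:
 v(a) = C1*exp(sqrt(2)*a/k)


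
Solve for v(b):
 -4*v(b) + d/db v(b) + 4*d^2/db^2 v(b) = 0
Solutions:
 v(b) = C1*exp(b*(-1 + sqrt(65))/8) + C2*exp(-b*(1 + sqrt(65))/8)


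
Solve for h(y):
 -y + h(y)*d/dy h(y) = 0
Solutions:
 h(y) = -sqrt(C1 + y^2)
 h(y) = sqrt(C1 + y^2)


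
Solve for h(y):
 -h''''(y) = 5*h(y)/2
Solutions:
 h(y) = (C1*sin(10^(1/4)*y/2) + C2*cos(10^(1/4)*y/2))*exp(-10^(1/4)*y/2) + (C3*sin(10^(1/4)*y/2) + C4*cos(10^(1/4)*y/2))*exp(10^(1/4)*y/2)


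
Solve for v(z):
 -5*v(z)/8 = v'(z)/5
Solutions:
 v(z) = C1*exp(-25*z/8)


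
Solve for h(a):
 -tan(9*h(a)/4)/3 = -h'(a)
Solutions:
 h(a) = -4*asin(C1*exp(3*a/4))/9 + 4*pi/9
 h(a) = 4*asin(C1*exp(3*a/4))/9


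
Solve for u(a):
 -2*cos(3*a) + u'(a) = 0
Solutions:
 u(a) = C1 + 2*sin(3*a)/3


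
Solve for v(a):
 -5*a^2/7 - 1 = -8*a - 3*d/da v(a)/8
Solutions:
 v(a) = C1 + 40*a^3/63 - 32*a^2/3 + 8*a/3


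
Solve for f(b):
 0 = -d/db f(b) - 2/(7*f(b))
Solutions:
 f(b) = -sqrt(C1 - 28*b)/7
 f(b) = sqrt(C1 - 28*b)/7


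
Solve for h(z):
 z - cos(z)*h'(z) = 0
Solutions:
 h(z) = C1 + Integral(z/cos(z), z)


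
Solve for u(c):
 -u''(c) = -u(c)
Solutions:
 u(c) = C1*exp(-c) + C2*exp(c)


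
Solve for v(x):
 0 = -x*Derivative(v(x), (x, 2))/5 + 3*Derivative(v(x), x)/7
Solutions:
 v(x) = C1 + C2*x^(22/7)


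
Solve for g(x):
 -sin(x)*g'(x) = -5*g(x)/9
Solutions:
 g(x) = C1*(cos(x) - 1)^(5/18)/(cos(x) + 1)^(5/18)


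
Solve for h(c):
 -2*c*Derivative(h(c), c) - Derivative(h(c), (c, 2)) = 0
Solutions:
 h(c) = C1 + C2*erf(c)


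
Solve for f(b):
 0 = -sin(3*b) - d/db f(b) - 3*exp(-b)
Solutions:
 f(b) = C1 + cos(3*b)/3 + 3*exp(-b)


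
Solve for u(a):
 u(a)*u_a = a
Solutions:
 u(a) = -sqrt(C1 + a^2)
 u(a) = sqrt(C1 + a^2)


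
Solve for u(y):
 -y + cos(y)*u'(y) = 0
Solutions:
 u(y) = C1 + Integral(y/cos(y), y)


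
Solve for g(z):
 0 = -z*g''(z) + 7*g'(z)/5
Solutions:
 g(z) = C1 + C2*z^(12/5)


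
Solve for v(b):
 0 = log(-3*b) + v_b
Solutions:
 v(b) = C1 - b*log(-b) + b*(1 - log(3))


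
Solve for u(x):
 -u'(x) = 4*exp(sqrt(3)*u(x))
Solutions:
 u(x) = sqrt(3)*(2*log(1/(C1 + 4*x)) - log(3))/6


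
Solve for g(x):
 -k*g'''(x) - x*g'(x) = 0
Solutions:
 g(x) = C1 + Integral(C2*airyai(x*(-1/k)^(1/3)) + C3*airybi(x*(-1/k)^(1/3)), x)


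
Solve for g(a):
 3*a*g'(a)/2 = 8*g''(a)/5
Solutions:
 g(a) = C1 + C2*erfi(sqrt(30)*a/8)


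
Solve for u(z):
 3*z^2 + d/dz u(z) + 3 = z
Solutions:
 u(z) = C1 - z^3 + z^2/2 - 3*z


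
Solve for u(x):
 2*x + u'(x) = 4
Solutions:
 u(x) = C1 - x^2 + 4*x


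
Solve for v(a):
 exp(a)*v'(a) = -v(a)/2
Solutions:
 v(a) = C1*exp(exp(-a)/2)


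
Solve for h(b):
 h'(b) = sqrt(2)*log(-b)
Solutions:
 h(b) = C1 + sqrt(2)*b*log(-b) - sqrt(2)*b


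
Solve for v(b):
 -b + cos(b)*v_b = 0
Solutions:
 v(b) = C1 + Integral(b/cos(b), b)


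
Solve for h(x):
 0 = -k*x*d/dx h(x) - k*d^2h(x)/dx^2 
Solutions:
 h(x) = C1 + C2*erf(sqrt(2)*x/2)


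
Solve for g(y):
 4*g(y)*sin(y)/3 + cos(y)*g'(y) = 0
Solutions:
 g(y) = C1*cos(y)^(4/3)


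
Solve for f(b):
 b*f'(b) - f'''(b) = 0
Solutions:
 f(b) = C1 + Integral(C2*airyai(b) + C3*airybi(b), b)


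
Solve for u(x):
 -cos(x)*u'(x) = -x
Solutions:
 u(x) = C1 + Integral(x/cos(x), x)


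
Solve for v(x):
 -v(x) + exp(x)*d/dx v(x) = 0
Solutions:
 v(x) = C1*exp(-exp(-x))


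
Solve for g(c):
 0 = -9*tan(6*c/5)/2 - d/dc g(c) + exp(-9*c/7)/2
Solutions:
 g(c) = C1 - 15*log(tan(6*c/5)^2 + 1)/8 - 7*exp(-9*c/7)/18


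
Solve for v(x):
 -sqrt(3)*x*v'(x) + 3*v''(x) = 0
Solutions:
 v(x) = C1 + C2*erfi(sqrt(2)*3^(3/4)*x/6)


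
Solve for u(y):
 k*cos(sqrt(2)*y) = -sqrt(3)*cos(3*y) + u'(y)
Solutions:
 u(y) = C1 + sqrt(2)*k*sin(sqrt(2)*y)/2 + sqrt(3)*sin(3*y)/3


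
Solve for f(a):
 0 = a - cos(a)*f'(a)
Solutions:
 f(a) = C1 + Integral(a/cos(a), a)


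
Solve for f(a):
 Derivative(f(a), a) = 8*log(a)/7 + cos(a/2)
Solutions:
 f(a) = C1 + 8*a*log(a)/7 - 8*a/7 + 2*sin(a/2)


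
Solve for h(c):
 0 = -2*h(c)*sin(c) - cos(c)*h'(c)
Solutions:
 h(c) = C1*cos(c)^2


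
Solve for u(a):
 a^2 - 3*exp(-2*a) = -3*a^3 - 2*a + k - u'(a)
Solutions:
 u(a) = C1 - 3*a^4/4 - a^3/3 - a^2 + a*k - 3*exp(-2*a)/2


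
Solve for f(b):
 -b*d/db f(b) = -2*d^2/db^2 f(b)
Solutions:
 f(b) = C1 + C2*erfi(b/2)


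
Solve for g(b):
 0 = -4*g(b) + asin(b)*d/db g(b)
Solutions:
 g(b) = C1*exp(4*Integral(1/asin(b), b))


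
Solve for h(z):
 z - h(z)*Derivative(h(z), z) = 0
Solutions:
 h(z) = -sqrt(C1 + z^2)
 h(z) = sqrt(C1 + z^2)


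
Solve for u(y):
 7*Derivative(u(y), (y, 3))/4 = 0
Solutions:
 u(y) = C1 + C2*y + C3*y^2


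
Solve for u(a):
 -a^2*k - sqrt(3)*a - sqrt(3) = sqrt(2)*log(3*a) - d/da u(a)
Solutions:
 u(a) = C1 + a^3*k/3 + sqrt(3)*a^2/2 + sqrt(2)*a*log(a) - sqrt(2)*a + sqrt(2)*a*log(3) + sqrt(3)*a


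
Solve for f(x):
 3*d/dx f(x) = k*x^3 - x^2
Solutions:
 f(x) = C1 + k*x^4/12 - x^3/9


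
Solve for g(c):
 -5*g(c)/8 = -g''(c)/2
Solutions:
 g(c) = C1*exp(-sqrt(5)*c/2) + C2*exp(sqrt(5)*c/2)


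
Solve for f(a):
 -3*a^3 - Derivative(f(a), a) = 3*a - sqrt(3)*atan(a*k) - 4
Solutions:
 f(a) = C1 - 3*a^4/4 - 3*a^2/2 + 4*a + sqrt(3)*Piecewise((a*atan(a*k) - log(a^2*k^2 + 1)/(2*k), Ne(k, 0)), (0, True))


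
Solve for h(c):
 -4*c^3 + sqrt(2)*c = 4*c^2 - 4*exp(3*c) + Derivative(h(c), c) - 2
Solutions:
 h(c) = C1 - c^4 - 4*c^3/3 + sqrt(2)*c^2/2 + 2*c + 4*exp(3*c)/3


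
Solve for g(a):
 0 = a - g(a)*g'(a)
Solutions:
 g(a) = -sqrt(C1 + a^2)
 g(a) = sqrt(C1 + a^2)


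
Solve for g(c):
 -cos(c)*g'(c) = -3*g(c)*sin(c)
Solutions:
 g(c) = C1/cos(c)^3


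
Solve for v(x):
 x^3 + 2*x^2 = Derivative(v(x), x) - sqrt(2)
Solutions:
 v(x) = C1 + x^4/4 + 2*x^3/3 + sqrt(2)*x


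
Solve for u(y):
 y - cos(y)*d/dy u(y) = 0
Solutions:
 u(y) = C1 + Integral(y/cos(y), y)


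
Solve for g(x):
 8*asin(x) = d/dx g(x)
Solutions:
 g(x) = C1 + 8*x*asin(x) + 8*sqrt(1 - x^2)


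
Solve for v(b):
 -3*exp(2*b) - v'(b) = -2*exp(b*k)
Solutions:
 v(b) = C1 - 3*exp(2*b)/2 + 2*exp(b*k)/k


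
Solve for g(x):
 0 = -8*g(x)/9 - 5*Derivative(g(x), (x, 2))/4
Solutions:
 g(x) = C1*sin(4*sqrt(10)*x/15) + C2*cos(4*sqrt(10)*x/15)


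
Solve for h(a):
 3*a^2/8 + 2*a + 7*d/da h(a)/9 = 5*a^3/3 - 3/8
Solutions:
 h(a) = C1 + 15*a^4/28 - 9*a^3/56 - 9*a^2/7 - 27*a/56


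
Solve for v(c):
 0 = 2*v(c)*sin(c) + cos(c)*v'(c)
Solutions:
 v(c) = C1*cos(c)^2


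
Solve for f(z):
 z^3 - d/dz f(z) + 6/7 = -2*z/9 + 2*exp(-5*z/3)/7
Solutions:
 f(z) = C1 + z^4/4 + z^2/9 + 6*z/7 + 6*exp(-5*z/3)/35


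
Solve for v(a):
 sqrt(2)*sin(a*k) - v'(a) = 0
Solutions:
 v(a) = C1 - sqrt(2)*cos(a*k)/k


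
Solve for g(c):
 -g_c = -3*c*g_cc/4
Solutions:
 g(c) = C1 + C2*c^(7/3)


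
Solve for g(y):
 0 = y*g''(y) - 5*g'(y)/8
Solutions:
 g(y) = C1 + C2*y^(13/8)


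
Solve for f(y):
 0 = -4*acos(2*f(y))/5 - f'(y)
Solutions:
 Integral(1/acos(2*_y), (_y, f(y))) = C1 - 4*y/5


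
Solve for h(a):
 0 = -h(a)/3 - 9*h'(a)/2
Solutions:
 h(a) = C1*exp(-2*a/27)


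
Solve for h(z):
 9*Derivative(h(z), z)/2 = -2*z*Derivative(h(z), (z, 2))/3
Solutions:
 h(z) = C1 + C2/z^(23/4)


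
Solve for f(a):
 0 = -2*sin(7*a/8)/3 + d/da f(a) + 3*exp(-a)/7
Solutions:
 f(a) = C1 - 16*cos(7*a/8)/21 + 3*exp(-a)/7


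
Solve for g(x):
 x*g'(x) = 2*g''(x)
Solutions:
 g(x) = C1 + C2*erfi(x/2)


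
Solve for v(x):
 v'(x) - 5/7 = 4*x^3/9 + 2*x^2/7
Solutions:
 v(x) = C1 + x^4/9 + 2*x^3/21 + 5*x/7


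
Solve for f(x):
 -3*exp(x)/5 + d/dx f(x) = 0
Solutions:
 f(x) = C1 + 3*exp(x)/5


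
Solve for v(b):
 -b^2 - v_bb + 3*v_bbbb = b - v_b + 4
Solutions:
 v(b) = C1 + C2*exp(2^(1/3)*b*(2/(sqrt(77) + 9)^(1/3) + 2^(1/3)*(sqrt(77) + 9)^(1/3))/12)*sin(2^(1/3)*sqrt(3)*b*(-2^(1/3)*(sqrt(77) + 9)^(1/3) + 2/(sqrt(77) + 9)^(1/3))/12) + C3*exp(2^(1/3)*b*(2/(sqrt(77) + 9)^(1/3) + 2^(1/3)*(sqrt(77) + 9)^(1/3))/12)*cos(2^(1/3)*sqrt(3)*b*(-2^(1/3)*(sqrt(77) + 9)^(1/3) + 2/(sqrt(77) + 9)^(1/3))/12) + C4*exp(-2^(1/3)*b*(2/(sqrt(77) + 9)^(1/3) + 2^(1/3)*(sqrt(77) + 9)^(1/3))/6) + b^3/3 + 3*b^2/2 + 7*b


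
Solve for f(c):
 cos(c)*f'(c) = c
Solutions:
 f(c) = C1 + Integral(c/cos(c), c)


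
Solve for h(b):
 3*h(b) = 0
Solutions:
 h(b) = 0


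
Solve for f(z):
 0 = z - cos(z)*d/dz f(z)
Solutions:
 f(z) = C1 + Integral(z/cos(z), z)


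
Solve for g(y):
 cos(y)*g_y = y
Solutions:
 g(y) = C1 + Integral(y/cos(y), y)


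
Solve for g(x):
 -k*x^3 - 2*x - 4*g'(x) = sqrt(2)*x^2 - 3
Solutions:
 g(x) = C1 - k*x^4/16 - sqrt(2)*x^3/12 - x^2/4 + 3*x/4


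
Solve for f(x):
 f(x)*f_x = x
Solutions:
 f(x) = -sqrt(C1 + x^2)
 f(x) = sqrt(C1 + x^2)


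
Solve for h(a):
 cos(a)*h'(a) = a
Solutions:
 h(a) = C1 + Integral(a/cos(a), a)


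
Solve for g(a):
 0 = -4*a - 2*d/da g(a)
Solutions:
 g(a) = C1 - a^2


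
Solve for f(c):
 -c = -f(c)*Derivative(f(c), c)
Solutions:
 f(c) = -sqrt(C1 + c^2)
 f(c) = sqrt(C1 + c^2)


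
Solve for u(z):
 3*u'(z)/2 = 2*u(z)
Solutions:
 u(z) = C1*exp(4*z/3)


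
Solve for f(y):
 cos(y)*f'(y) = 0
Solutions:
 f(y) = C1


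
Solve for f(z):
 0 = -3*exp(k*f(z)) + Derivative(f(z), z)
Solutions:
 f(z) = Piecewise((log(-1/(C1*k + 3*k*z))/k, Ne(k, 0)), (nan, True))
 f(z) = Piecewise((C1 + 3*z, Eq(k, 0)), (nan, True))


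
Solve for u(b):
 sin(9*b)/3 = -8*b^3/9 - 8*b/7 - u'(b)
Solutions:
 u(b) = C1 - 2*b^4/9 - 4*b^2/7 + cos(9*b)/27


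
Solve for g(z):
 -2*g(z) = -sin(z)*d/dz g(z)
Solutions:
 g(z) = C1*(cos(z) - 1)/(cos(z) + 1)


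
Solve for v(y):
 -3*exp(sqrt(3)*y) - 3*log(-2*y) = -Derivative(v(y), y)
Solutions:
 v(y) = C1 + 3*y*log(-y) + 3*y*(-1 + log(2)) + sqrt(3)*exp(sqrt(3)*y)


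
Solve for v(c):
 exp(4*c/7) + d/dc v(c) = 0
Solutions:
 v(c) = C1 - 7*exp(4*c/7)/4


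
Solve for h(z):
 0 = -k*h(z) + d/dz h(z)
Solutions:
 h(z) = C1*exp(k*z)


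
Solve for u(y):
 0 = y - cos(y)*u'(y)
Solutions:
 u(y) = C1 + Integral(y/cos(y), y)


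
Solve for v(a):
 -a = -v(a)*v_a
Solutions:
 v(a) = -sqrt(C1 + a^2)
 v(a) = sqrt(C1 + a^2)


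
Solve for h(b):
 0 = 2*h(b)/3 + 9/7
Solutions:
 h(b) = -27/14


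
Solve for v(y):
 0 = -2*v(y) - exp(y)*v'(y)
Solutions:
 v(y) = C1*exp(2*exp(-y))


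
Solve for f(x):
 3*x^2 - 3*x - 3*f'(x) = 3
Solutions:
 f(x) = C1 + x^3/3 - x^2/2 - x


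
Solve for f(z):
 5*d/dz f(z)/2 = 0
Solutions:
 f(z) = C1


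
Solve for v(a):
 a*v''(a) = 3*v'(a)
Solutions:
 v(a) = C1 + C2*a^4


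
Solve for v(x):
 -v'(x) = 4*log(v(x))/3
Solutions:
 li(v(x)) = C1 - 4*x/3


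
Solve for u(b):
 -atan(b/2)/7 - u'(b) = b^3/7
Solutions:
 u(b) = C1 - b^4/28 - b*atan(b/2)/7 + log(b^2 + 4)/7


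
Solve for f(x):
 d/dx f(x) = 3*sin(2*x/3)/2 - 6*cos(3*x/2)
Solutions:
 f(x) = C1 - 4*sin(3*x/2) - 9*cos(2*x/3)/4


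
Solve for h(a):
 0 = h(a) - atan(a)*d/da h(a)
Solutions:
 h(a) = C1*exp(Integral(1/atan(a), a))


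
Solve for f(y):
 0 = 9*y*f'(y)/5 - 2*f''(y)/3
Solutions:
 f(y) = C1 + C2*erfi(3*sqrt(15)*y/10)


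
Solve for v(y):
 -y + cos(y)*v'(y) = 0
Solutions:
 v(y) = C1 + Integral(y/cos(y), y)


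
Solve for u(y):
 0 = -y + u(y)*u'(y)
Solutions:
 u(y) = -sqrt(C1 + y^2)
 u(y) = sqrt(C1 + y^2)


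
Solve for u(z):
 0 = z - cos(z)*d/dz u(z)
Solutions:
 u(z) = C1 + Integral(z/cos(z), z)


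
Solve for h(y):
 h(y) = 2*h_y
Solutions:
 h(y) = C1*exp(y/2)


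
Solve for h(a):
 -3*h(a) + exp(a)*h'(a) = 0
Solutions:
 h(a) = C1*exp(-3*exp(-a))


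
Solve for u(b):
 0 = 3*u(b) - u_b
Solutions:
 u(b) = C1*exp(3*b)


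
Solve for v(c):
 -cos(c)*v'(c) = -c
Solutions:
 v(c) = C1 + Integral(c/cos(c), c)


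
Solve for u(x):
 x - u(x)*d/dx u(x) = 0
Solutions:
 u(x) = -sqrt(C1 + x^2)
 u(x) = sqrt(C1 + x^2)


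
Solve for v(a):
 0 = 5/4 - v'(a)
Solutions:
 v(a) = C1 + 5*a/4


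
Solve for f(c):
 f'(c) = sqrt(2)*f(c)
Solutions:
 f(c) = C1*exp(sqrt(2)*c)


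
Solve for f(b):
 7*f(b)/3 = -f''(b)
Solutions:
 f(b) = C1*sin(sqrt(21)*b/3) + C2*cos(sqrt(21)*b/3)


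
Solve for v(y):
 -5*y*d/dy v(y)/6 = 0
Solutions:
 v(y) = C1


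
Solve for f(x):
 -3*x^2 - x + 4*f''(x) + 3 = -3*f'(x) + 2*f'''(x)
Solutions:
 f(x) = C1 + C2*exp(x*(1 - sqrt(10)/2)) + C3*exp(x*(1 + sqrt(10)/2)) + x^3/3 - 7*x^2/6 + 31*x/9


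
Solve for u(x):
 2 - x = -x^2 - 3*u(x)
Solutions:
 u(x) = -x^2/3 + x/3 - 2/3


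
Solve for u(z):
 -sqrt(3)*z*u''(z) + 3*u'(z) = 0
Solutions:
 u(z) = C1 + C2*z^(1 + sqrt(3))


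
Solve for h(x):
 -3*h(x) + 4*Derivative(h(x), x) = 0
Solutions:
 h(x) = C1*exp(3*x/4)


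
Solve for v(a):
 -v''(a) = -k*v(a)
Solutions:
 v(a) = C1*exp(-a*sqrt(k)) + C2*exp(a*sqrt(k))


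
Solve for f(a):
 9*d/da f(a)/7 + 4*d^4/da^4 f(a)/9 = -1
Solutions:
 f(a) = C1 + C4*exp(-3*294^(1/3)*a/14) - 7*a/9 + (C2*sin(3*3^(5/6)*98^(1/3)*a/28) + C3*cos(3*3^(5/6)*98^(1/3)*a/28))*exp(3*294^(1/3)*a/28)


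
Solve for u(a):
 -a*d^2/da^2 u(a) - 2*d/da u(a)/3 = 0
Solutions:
 u(a) = C1 + C2*a^(1/3)


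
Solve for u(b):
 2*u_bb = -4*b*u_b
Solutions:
 u(b) = C1 + C2*erf(b)


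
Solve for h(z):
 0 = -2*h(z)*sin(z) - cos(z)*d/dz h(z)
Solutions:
 h(z) = C1*cos(z)^2


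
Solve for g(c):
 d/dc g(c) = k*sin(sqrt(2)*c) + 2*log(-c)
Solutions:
 g(c) = C1 + 2*c*log(-c) - 2*c - sqrt(2)*k*cos(sqrt(2)*c)/2


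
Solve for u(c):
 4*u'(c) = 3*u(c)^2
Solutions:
 u(c) = -4/(C1 + 3*c)


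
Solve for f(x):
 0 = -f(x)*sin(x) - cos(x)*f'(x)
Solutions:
 f(x) = C1*cos(x)


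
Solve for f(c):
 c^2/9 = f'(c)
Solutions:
 f(c) = C1 + c^3/27


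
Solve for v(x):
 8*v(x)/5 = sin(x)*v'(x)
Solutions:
 v(x) = C1*(cos(x) - 1)^(4/5)/(cos(x) + 1)^(4/5)


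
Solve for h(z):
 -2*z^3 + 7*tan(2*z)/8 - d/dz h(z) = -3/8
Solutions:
 h(z) = C1 - z^4/2 + 3*z/8 - 7*log(cos(2*z))/16


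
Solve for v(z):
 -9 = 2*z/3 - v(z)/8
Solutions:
 v(z) = 16*z/3 + 72


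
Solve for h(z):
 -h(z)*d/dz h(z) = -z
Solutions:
 h(z) = -sqrt(C1 + z^2)
 h(z) = sqrt(C1 + z^2)


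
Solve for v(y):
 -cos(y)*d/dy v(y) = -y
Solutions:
 v(y) = C1 + Integral(y/cos(y), y)


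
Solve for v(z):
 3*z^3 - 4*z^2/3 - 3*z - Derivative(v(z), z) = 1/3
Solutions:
 v(z) = C1 + 3*z^4/4 - 4*z^3/9 - 3*z^2/2 - z/3


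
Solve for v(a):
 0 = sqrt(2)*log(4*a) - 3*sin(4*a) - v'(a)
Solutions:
 v(a) = C1 + sqrt(2)*a*(log(a) - 1) + 2*sqrt(2)*a*log(2) + 3*cos(4*a)/4


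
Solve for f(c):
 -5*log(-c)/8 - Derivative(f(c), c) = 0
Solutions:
 f(c) = C1 - 5*c*log(-c)/8 + 5*c/8


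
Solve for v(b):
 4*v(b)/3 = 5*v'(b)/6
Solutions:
 v(b) = C1*exp(8*b/5)


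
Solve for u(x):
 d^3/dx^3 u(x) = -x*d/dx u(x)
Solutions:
 u(x) = C1 + Integral(C2*airyai(-x) + C3*airybi(-x), x)


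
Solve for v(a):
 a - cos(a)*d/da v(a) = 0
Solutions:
 v(a) = C1 + Integral(a/cos(a), a)


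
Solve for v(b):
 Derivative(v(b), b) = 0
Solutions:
 v(b) = C1


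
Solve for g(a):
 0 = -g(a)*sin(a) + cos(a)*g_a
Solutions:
 g(a) = C1/cos(a)


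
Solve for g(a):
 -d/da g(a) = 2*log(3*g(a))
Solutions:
 Integral(1/(log(_y) + log(3)), (_y, g(a)))/2 = C1 - a


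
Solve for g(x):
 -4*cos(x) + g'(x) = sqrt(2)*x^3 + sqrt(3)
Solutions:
 g(x) = C1 + sqrt(2)*x^4/4 + sqrt(3)*x + 4*sin(x)


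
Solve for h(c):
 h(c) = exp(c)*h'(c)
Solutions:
 h(c) = C1*exp(-exp(-c))


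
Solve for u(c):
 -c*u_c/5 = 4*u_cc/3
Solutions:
 u(c) = C1 + C2*erf(sqrt(30)*c/20)


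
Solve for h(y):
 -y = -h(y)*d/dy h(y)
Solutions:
 h(y) = -sqrt(C1 + y^2)
 h(y) = sqrt(C1 + y^2)


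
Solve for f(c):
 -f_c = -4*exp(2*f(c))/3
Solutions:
 f(c) = log(-1/(C1 + 4*c))/2 - log(2) + log(6)/2
 f(c) = log(-sqrt(-1/(C1 + 4*c))) - log(2) + log(6)/2


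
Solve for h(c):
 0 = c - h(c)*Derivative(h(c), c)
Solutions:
 h(c) = -sqrt(C1 + c^2)
 h(c) = sqrt(C1 + c^2)


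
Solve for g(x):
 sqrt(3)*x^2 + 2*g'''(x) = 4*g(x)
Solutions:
 g(x) = C3*exp(2^(1/3)*x) + sqrt(3)*x^2/4 + (C1*sin(2^(1/3)*sqrt(3)*x/2) + C2*cos(2^(1/3)*sqrt(3)*x/2))*exp(-2^(1/3)*x/2)


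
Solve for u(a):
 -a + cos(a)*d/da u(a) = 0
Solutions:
 u(a) = C1 + Integral(a/cos(a), a)


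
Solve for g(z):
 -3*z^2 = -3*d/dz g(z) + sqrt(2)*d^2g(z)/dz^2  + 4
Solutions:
 g(z) = C1 + C2*exp(3*sqrt(2)*z/2) + z^3/3 + sqrt(2)*z^2/3 + 16*z/9


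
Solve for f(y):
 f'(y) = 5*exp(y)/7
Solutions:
 f(y) = C1 + 5*exp(y)/7


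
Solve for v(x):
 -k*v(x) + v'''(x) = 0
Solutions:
 v(x) = C1*exp(k^(1/3)*x) + C2*exp(k^(1/3)*x*(-1 + sqrt(3)*I)/2) + C3*exp(-k^(1/3)*x*(1 + sqrt(3)*I)/2)


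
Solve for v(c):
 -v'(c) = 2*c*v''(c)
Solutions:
 v(c) = C1 + C2*sqrt(c)


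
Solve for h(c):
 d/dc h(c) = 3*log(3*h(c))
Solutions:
 -Integral(1/(log(_y) + log(3)), (_y, h(c)))/3 = C1 - c


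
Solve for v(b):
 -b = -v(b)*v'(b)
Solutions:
 v(b) = -sqrt(C1 + b^2)
 v(b) = sqrt(C1 + b^2)


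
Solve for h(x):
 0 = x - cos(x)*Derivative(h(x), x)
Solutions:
 h(x) = C1 + Integral(x/cos(x), x)


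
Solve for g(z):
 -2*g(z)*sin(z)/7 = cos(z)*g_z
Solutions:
 g(z) = C1*cos(z)^(2/7)


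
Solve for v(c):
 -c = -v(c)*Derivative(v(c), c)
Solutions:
 v(c) = -sqrt(C1 + c^2)
 v(c) = sqrt(C1 + c^2)


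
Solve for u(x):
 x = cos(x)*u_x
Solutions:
 u(x) = C1 + Integral(x/cos(x), x)


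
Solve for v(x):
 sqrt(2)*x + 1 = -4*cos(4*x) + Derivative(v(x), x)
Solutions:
 v(x) = C1 + sqrt(2)*x^2/2 + x + sin(4*x)


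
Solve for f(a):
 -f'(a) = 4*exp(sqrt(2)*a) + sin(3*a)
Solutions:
 f(a) = C1 - 2*sqrt(2)*exp(sqrt(2)*a) + cos(3*a)/3


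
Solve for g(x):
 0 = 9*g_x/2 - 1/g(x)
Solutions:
 g(x) = -sqrt(C1 + 4*x)/3
 g(x) = sqrt(C1 + 4*x)/3


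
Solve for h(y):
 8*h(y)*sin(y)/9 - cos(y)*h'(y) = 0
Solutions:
 h(y) = C1/cos(y)^(8/9)


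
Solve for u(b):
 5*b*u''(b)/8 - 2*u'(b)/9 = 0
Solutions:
 u(b) = C1 + C2*b^(61/45)


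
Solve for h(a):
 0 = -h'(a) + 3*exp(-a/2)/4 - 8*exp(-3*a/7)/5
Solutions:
 h(a) = C1 - 3*exp(-a/2)/2 + 56*exp(-3*a/7)/15


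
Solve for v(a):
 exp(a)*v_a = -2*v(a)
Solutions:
 v(a) = C1*exp(2*exp(-a))


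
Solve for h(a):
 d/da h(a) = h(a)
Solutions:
 h(a) = C1*exp(a)


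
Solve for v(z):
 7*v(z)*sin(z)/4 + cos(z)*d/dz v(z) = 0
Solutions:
 v(z) = C1*cos(z)^(7/4)


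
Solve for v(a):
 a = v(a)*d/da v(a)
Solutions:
 v(a) = -sqrt(C1 + a^2)
 v(a) = sqrt(C1 + a^2)


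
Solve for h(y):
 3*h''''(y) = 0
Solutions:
 h(y) = C1 + C2*y + C3*y^2 + C4*y^3


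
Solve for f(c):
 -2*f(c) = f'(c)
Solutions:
 f(c) = C1*exp(-2*c)


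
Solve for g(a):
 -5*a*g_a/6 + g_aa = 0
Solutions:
 g(a) = C1 + C2*erfi(sqrt(15)*a/6)


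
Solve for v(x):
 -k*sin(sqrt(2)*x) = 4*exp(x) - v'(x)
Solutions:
 v(x) = C1 - sqrt(2)*k*cos(sqrt(2)*x)/2 + 4*exp(x)


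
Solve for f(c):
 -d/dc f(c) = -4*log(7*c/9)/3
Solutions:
 f(c) = C1 + 4*c*log(c)/3 - 8*c*log(3)/3 - 4*c/3 + 4*c*log(7)/3


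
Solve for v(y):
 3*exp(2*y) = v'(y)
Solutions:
 v(y) = C1 + 3*exp(2*y)/2


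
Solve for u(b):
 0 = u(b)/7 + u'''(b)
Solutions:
 u(b) = C3*exp(-7^(2/3)*b/7) + (C1*sin(sqrt(3)*7^(2/3)*b/14) + C2*cos(sqrt(3)*7^(2/3)*b/14))*exp(7^(2/3)*b/14)


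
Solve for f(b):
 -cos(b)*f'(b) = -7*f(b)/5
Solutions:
 f(b) = C1*(sin(b) + 1)^(7/10)/(sin(b) - 1)^(7/10)


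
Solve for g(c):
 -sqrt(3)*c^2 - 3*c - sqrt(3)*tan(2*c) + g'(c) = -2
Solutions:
 g(c) = C1 + sqrt(3)*c^3/3 + 3*c^2/2 - 2*c - sqrt(3)*log(cos(2*c))/2


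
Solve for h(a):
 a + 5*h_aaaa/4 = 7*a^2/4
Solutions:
 h(a) = C1 + C2*a + C3*a^2 + C4*a^3 + 7*a^6/1800 - a^5/150


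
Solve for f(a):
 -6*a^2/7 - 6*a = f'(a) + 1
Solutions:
 f(a) = C1 - 2*a^3/7 - 3*a^2 - a


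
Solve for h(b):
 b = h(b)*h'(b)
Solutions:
 h(b) = -sqrt(C1 + b^2)
 h(b) = sqrt(C1 + b^2)


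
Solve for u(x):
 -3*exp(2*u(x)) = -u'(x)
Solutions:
 u(x) = log(-sqrt(-1/(C1 + 3*x))) - log(2)/2
 u(x) = log(-1/(C1 + 3*x))/2 - log(2)/2


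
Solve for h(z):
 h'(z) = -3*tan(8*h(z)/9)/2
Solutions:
 h(z) = -9*asin(C1*exp(-4*z/3))/8 + 9*pi/8
 h(z) = 9*asin(C1*exp(-4*z/3))/8


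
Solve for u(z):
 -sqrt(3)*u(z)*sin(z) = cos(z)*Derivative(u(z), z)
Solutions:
 u(z) = C1*cos(z)^(sqrt(3))


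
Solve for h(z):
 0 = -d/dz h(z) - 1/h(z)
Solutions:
 h(z) = -sqrt(C1 - 2*z)
 h(z) = sqrt(C1 - 2*z)


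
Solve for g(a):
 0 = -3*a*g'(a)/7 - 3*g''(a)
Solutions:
 g(a) = C1 + C2*erf(sqrt(14)*a/14)


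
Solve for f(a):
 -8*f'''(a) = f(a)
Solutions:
 f(a) = C3*exp(-a/2) + (C1*sin(sqrt(3)*a/4) + C2*cos(sqrt(3)*a/4))*exp(a/4)


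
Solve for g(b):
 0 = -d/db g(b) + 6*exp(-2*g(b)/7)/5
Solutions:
 g(b) = 7*log(-sqrt(C1 + 6*b)) - 7*log(35) + 7*log(70)/2
 g(b) = 7*log(C1 + 6*b)/2 - 7*log(35) + 7*log(70)/2


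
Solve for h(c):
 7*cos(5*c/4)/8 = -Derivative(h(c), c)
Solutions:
 h(c) = C1 - 7*sin(5*c/4)/10


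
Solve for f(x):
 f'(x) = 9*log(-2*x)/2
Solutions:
 f(x) = C1 + 9*x*log(-x)/2 + 9*x*(-1 + log(2))/2


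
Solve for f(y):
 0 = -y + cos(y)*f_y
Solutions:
 f(y) = C1 + Integral(y/cos(y), y)


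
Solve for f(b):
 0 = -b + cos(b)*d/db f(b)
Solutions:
 f(b) = C1 + Integral(b/cos(b), b)


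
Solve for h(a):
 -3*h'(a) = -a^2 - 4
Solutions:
 h(a) = C1 + a^3/9 + 4*a/3


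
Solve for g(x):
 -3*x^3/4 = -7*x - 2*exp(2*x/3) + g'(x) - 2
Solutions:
 g(x) = C1 - 3*x^4/16 + 7*x^2/2 + 2*x + 3*exp(2*x/3)


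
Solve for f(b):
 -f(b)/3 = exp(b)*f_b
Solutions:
 f(b) = C1*exp(exp(-b)/3)


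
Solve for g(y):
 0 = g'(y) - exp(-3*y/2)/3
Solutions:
 g(y) = C1 - 2*exp(-3*y/2)/9


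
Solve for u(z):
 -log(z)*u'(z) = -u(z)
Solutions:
 u(z) = C1*exp(li(z))


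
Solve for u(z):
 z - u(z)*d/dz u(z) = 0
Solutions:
 u(z) = -sqrt(C1 + z^2)
 u(z) = sqrt(C1 + z^2)


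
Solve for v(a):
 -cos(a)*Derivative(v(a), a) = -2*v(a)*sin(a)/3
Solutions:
 v(a) = C1/cos(a)^(2/3)


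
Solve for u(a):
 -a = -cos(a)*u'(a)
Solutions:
 u(a) = C1 + Integral(a/cos(a), a)


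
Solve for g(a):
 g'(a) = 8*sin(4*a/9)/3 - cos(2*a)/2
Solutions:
 g(a) = C1 - sin(2*a)/4 - 6*cos(4*a/9)


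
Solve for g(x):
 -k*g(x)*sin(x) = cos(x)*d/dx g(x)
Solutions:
 g(x) = C1*exp(k*log(cos(x)))


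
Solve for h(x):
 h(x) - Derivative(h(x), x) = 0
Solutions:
 h(x) = C1*exp(x)


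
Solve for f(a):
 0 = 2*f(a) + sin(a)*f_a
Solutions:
 f(a) = C1*(cos(a) + 1)/(cos(a) - 1)


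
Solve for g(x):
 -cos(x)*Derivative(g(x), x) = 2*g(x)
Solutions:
 g(x) = C1*(sin(x) - 1)/(sin(x) + 1)


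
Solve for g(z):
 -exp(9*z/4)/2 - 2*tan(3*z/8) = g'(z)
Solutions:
 g(z) = C1 - 2*exp(9*z/4)/9 + 16*log(cos(3*z/8))/3


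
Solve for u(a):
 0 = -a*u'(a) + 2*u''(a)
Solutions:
 u(a) = C1 + C2*erfi(a/2)


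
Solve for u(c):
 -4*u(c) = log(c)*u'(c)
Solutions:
 u(c) = C1*exp(-4*li(c))


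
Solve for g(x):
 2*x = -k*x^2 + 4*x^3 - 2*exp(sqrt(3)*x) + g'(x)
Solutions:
 g(x) = C1 + k*x^3/3 - x^4 + x^2 + 2*sqrt(3)*exp(sqrt(3)*x)/3


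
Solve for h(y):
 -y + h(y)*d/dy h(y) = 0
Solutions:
 h(y) = -sqrt(C1 + y^2)
 h(y) = sqrt(C1 + y^2)


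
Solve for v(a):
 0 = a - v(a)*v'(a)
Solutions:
 v(a) = -sqrt(C1 + a^2)
 v(a) = sqrt(C1 + a^2)


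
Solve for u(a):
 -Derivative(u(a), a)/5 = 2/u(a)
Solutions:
 u(a) = -sqrt(C1 - 20*a)
 u(a) = sqrt(C1 - 20*a)


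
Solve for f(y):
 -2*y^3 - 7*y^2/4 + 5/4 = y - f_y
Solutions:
 f(y) = C1 + y^4/2 + 7*y^3/12 + y^2/2 - 5*y/4


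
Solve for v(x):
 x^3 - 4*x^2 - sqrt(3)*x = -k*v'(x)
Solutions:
 v(x) = C1 - x^4/(4*k) + 4*x^3/(3*k) + sqrt(3)*x^2/(2*k)


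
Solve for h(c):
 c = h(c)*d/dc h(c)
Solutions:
 h(c) = -sqrt(C1 + c^2)
 h(c) = sqrt(C1 + c^2)


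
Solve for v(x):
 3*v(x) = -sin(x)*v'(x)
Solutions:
 v(x) = C1*(cos(x) + 1)^(3/2)/(cos(x) - 1)^(3/2)


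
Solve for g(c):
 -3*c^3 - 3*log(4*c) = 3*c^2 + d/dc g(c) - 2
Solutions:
 g(c) = C1 - 3*c^4/4 - c^3 - 3*c*log(c) - c*log(64) + 5*c


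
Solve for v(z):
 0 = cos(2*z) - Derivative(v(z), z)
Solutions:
 v(z) = C1 + sin(2*z)/2


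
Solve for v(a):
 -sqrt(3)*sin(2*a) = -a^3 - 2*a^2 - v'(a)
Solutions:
 v(a) = C1 - a^4/4 - 2*a^3/3 - sqrt(3)*cos(2*a)/2


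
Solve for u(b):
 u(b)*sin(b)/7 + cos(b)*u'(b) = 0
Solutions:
 u(b) = C1*cos(b)^(1/7)


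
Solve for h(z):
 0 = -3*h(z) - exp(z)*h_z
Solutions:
 h(z) = C1*exp(3*exp(-z))


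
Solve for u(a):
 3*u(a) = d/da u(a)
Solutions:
 u(a) = C1*exp(3*a)


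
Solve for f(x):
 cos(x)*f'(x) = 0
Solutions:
 f(x) = C1


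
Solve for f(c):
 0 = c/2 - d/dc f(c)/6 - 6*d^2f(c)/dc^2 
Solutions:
 f(c) = C1 + C2*exp(-c/36) + 3*c^2/2 - 108*c


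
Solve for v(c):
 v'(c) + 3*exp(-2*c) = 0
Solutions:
 v(c) = C1 + 3*exp(-2*c)/2


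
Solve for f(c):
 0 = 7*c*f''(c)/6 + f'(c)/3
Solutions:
 f(c) = C1 + C2*c^(5/7)


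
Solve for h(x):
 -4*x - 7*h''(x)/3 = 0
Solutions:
 h(x) = C1 + C2*x - 2*x^3/7


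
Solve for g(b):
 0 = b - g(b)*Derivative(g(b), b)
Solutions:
 g(b) = -sqrt(C1 + b^2)
 g(b) = sqrt(C1 + b^2)


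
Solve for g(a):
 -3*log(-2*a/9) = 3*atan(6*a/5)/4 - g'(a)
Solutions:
 g(a) = C1 + 3*a*log(-a) + 3*a*atan(6*a/5)/4 - 6*a*log(3) - 3*a + 3*a*log(2) - 5*log(36*a^2 + 25)/16


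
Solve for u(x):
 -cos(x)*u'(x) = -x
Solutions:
 u(x) = C1 + Integral(x/cos(x), x)


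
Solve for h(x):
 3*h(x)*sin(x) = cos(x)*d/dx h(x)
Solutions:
 h(x) = C1/cos(x)^3


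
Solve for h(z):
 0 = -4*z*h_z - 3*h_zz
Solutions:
 h(z) = C1 + C2*erf(sqrt(6)*z/3)


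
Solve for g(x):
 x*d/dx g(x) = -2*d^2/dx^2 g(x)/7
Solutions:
 g(x) = C1 + C2*erf(sqrt(7)*x/2)


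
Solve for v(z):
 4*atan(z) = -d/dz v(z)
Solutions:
 v(z) = C1 - 4*z*atan(z) + 2*log(z^2 + 1)


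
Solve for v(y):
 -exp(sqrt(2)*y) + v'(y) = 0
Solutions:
 v(y) = C1 + sqrt(2)*exp(sqrt(2)*y)/2


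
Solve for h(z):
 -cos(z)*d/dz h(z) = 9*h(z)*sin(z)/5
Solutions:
 h(z) = C1*cos(z)^(9/5)


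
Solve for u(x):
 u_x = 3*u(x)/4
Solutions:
 u(x) = C1*exp(3*x/4)


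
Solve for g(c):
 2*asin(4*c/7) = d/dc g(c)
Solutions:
 g(c) = C1 + 2*c*asin(4*c/7) + sqrt(49 - 16*c^2)/2


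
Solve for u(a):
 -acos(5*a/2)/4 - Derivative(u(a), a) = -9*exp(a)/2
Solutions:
 u(a) = C1 - a*acos(5*a/2)/4 + sqrt(4 - 25*a^2)/20 + 9*exp(a)/2


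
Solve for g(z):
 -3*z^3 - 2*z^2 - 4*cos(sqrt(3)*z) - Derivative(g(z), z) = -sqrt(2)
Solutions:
 g(z) = C1 - 3*z^4/4 - 2*z^3/3 + sqrt(2)*z - 4*sqrt(3)*sin(sqrt(3)*z)/3


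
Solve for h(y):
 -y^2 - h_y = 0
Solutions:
 h(y) = C1 - y^3/3


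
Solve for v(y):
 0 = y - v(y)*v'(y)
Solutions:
 v(y) = -sqrt(C1 + y^2)
 v(y) = sqrt(C1 + y^2)


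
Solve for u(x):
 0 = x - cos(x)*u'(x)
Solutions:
 u(x) = C1 + Integral(x/cos(x), x)


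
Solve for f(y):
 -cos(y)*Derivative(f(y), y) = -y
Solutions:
 f(y) = C1 + Integral(y/cos(y), y)


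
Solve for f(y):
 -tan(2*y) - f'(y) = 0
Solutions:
 f(y) = C1 + log(cos(2*y))/2


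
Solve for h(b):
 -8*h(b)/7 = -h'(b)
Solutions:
 h(b) = C1*exp(8*b/7)


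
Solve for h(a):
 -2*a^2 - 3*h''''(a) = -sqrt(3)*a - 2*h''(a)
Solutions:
 h(a) = C1 + C2*a + C3*exp(-sqrt(6)*a/3) + C4*exp(sqrt(6)*a/3) + a^4/12 - sqrt(3)*a^3/12 + 3*a^2/2


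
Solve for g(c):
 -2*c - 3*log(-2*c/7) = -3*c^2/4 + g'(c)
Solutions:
 g(c) = C1 + c^3/4 - c^2 - 3*c*log(-c) + 3*c*(-log(2) + 1 + log(7))


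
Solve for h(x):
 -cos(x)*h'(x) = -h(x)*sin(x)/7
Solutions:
 h(x) = C1/cos(x)^(1/7)


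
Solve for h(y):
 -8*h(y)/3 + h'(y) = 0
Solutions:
 h(y) = C1*exp(8*y/3)


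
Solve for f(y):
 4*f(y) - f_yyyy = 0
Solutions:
 f(y) = C1*exp(-sqrt(2)*y) + C2*exp(sqrt(2)*y) + C3*sin(sqrt(2)*y) + C4*cos(sqrt(2)*y)


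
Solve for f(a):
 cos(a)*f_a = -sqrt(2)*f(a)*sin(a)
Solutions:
 f(a) = C1*cos(a)^(sqrt(2))


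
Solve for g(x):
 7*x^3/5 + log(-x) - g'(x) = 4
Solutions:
 g(x) = C1 + 7*x^4/20 + x*log(-x) - 5*x


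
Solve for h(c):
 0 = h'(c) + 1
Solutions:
 h(c) = C1 - c


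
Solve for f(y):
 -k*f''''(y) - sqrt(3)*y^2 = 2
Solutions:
 f(y) = C1 + C2*y + C3*y^2 + C4*y^3 - sqrt(3)*y^6/(360*k) - y^4/(12*k)


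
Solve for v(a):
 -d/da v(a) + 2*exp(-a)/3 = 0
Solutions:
 v(a) = C1 - 2*exp(-a)/3


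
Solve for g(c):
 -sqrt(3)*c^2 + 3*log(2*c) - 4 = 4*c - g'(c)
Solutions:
 g(c) = C1 + sqrt(3)*c^3/3 + 2*c^2 - 3*c*log(c) - c*log(8) + 7*c


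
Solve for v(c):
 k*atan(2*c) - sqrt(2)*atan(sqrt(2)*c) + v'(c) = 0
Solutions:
 v(c) = C1 - k*(c*atan(2*c) - log(4*c^2 + 1)/4) + sqrt(2)*(c*atan(sqrt(2)*c) - sqrt(2)*log(2*c^2 + 1)/4)


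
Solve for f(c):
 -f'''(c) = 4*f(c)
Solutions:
 f(c) = C3*exp(-2^(2/3)*c) + (C1*sin(2^(2/3)*sqrt(3)*c/2) + C2*cos(2^(2/3)*sqrt(3)*c/2))*exp(2^(2/3)*c/2)


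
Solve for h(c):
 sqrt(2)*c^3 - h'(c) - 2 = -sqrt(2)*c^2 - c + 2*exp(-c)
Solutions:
 h(c) = C1 + sqrt(2)*c^4/4 + sqrt(2)*c^3/3 + c^2/2 - 2*c + 2*exp(-c)


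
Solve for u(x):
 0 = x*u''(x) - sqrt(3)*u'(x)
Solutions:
 u(x) = C1 + C2*x^(1 + sqrt(3))


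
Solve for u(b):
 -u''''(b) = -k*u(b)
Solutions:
 u(b) = C1*exp(-b*k^(1/4)) + C2*exp(b*k^(1/4)) + C3*exp(-I*b*k^(1/4)) + C4*exp(I*b*k^(1/4))


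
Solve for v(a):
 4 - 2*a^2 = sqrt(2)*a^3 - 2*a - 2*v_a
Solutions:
 v(a) = C1 + sqrt(2)*a^4/8 + a^3/3 - a^2/2 - 2*a


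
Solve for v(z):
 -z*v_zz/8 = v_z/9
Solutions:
 v(z) = C1 + C2*z^(1/9)


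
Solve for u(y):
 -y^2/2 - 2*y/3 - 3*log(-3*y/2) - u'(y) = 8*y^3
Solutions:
 u(y) = C1 - 2*y^4 - y^3/6 - y^2/3 - 3*y*log(-y) + 3*y*(-log(3) + log(2) + 1)


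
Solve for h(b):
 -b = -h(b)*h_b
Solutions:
 h(b) = -sqrt(C1 + b^2)
 h(b) = sqrt(C1 + b^2)


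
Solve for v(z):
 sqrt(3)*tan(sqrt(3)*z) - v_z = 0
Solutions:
 v(z) = C1 - log(cos(sqrt(3)*z))


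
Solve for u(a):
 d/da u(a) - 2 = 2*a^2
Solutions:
 u(a) = C1 + 2*a^3/3 + 2*a


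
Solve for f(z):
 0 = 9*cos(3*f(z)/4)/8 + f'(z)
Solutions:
 9*z/8 - 2*log(sin(3*f(z)/4) - 1)/3 + 2*log(sin(3*f(z)/4) + 1)/3 = C1


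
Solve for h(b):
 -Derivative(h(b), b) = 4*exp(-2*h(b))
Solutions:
 h(b) = log(-sqrt(C1 - 8*b))
 h(b) = log(C1 - 8*b)/2


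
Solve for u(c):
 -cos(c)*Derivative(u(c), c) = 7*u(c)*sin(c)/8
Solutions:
 u(c) = C1*cos(c)^(7/8)


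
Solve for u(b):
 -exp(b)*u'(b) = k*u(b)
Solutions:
 u(b) = C1*exp(k*exp(-b))


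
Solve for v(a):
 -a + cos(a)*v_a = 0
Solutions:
 v(a) = C1 + Integral(a/cos(a), a)


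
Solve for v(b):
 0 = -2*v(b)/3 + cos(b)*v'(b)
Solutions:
 v(b) = C1*(sin(b) + 1)^(1/3)/(sin(b) - 1)^(1/3)


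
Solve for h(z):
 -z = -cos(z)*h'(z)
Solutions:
 h(z) = C1 + Integral(z/cos(z), z)


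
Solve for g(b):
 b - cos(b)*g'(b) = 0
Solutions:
 g(b) = C1 + Integral(b/cos(b), b)


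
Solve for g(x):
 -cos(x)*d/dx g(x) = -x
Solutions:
 g(x) = C1 + Integral(x/cos(x), x)


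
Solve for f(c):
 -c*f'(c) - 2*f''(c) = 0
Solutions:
 f(c) = C1 + C2*erf(c/2)


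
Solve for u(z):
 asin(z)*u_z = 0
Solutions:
 u(z) = C1


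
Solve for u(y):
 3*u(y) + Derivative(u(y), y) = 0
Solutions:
 u(y) = C1*exp(-3*y)


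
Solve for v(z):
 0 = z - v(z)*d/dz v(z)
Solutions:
 v(z) = -sqrt(C1 + z^2)
 v(z) = sqrt(C1 + z^2)


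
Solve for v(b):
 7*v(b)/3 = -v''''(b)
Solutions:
 v(b) = (C1*sin(sqrt(2)*3^(3/4)*7^(1/4)*b/6) + C2*cos(sqrt(2)*3^(3/4)*7^(1/4)*b/6))*exp(-sqrt(2)*3^(3/4)*7^(1/4)*b/6) + (C3*sin(sqrt(2)*3^(3/4)*7^(1/4)*b/6) + C4*cos(sqrt(2)*3^(3/4)*7^(1/4)*b/6))*exp(sqrt(2)*3^(3/4)*7^(1/4)*b/6)


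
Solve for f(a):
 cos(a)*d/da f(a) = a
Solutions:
 f(a) = C1 + Integral(a/cos(a), a)


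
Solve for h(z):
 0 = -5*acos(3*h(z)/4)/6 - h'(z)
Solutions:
 Integral(1/acos(3*_y/4), (_y, h(z))) = C1 - 5*z/6


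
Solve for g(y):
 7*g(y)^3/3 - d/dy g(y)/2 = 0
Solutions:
 g(y) = -sqrt(6)*sqrt(-1/(C1 + 14*y))/2
 g(y) = sqrt(6)*sqrt(-1/(C1 + 14*y))/2


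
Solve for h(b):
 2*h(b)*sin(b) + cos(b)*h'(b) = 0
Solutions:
 h(b) = C1*cos(b)^2


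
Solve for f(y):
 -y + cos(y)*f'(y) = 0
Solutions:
 f(y) = C1 + Integral(y/cos(y), y)


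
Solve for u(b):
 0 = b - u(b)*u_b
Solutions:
 u(b) = -sqrt(C1 + b^2)
 u(b) = sqrt(C1 + b^2)


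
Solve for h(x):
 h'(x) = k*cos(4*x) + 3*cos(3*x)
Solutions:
 h(x) = C1 + k*sin(4*x)/4 + sin(3*x)


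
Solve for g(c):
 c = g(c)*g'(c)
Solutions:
 g(c) = -sqrt(C1 + c^2)
 g(c) = sqrt(C1 + c^2)


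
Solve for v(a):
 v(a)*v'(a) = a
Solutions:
 v(a) = -sqrt(C1 + a^2)
 v(a) = sqrt(C1 + a^2)


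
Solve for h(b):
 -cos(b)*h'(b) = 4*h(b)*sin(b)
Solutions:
 h(b) = C1*cos(b)^4


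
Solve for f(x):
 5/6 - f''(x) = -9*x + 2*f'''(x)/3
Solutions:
 f(x) = C1 + C2*x + C3*exp(-3*x/2) + 3*x^3/2 - 31*x^2/12


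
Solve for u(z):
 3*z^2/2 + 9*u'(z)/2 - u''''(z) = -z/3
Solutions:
 u(z) = C1 + C4*exp(6^(2/3)*z/2) - z^3/9 - z^2/27 + (C2*sin(3*2^(2/3)*3^(1/6)*z/4) + C3*cos(3*2^(2/3)*3^(1/6)*z/4))*exp(-6^(2/3)*z/4)


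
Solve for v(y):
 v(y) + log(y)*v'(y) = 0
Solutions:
 v(y) = C1*exp(-li(y))


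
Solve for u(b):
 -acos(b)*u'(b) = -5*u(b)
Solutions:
 u(b) = C1*exp(5*Integral(1/acos(b), b))


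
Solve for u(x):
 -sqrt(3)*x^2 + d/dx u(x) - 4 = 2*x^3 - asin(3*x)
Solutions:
 u(x) = C1 + x^4/2 + sqrt(3)*x^3/3 - x*asin(3*x) + 4*x - sqrt(1 - 9*x^2)/3


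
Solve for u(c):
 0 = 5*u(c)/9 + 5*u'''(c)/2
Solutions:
 u(c) = C3*exp(-6^(1/3)*c/3) + (C1*sin(2^(1/3)*3^(5/6)*c/6) + C2*cos(2^(1/3)*3^(5/6)*c/6))*exp(6^(1/3)*c/6)


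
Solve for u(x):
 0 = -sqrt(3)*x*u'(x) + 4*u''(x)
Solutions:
 u(x) = C1 + C2*erfi(sqrt(2)*3^(1/4)*x/4)


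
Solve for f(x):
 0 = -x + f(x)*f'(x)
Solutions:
 f(x) = -sqrt(C1 + x^2)
 f(x) = sqrt(C1 + x^2)


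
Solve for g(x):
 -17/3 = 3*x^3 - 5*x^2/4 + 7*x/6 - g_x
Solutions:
 g(x) = C1 + 3*x^4/4 - 5*x^3/12 + 7*x^2/12 + 17*x/3


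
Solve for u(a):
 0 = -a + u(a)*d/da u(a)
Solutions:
 u(a) = -sqrt(C1 + a^2)
 u(a) = sqrt(C1 + a^2)


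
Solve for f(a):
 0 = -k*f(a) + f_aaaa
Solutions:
 f(a) = C1*exp(-a*k^(1/4)) + C2*exp(a*k^(1/4)) + C3*exp(-I*a*k^(1/4)) + C4*exp(I*a*k^(1/4))


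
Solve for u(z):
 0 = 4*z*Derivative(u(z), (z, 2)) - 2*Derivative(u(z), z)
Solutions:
 u(z) = C1 + C2*z^(3/2)


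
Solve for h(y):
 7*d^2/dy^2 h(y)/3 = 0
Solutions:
 h(y) = C1 + C2*y


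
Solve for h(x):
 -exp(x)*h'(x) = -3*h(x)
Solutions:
 h(x) = C1*exp(-3*exp(-x))


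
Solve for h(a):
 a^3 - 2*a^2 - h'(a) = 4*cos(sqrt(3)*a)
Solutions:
 h(a) = C1 + a^4/4 - 2*a^3/3 - 4*sqrt(3)*sin(sqrt(3)*a)/3


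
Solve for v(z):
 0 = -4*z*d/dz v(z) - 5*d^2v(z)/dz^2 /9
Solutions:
 v(z) = C1 + C2*erf(3*sqrt(10)*z/5)
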